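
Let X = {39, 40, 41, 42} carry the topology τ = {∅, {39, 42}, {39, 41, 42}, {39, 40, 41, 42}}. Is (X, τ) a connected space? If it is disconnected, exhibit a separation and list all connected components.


(X, τ) is connected.

Find clopen sets (U ∈ τ with X ∖ U ∈ τ):
  U = ∅, X ∖ U = {39, 40, 41, 42} — both open, so U is clopen.
  U = {39, 40, 41, 42}, X ∖ U = ∅ — both open, so U is clopen.
Only trivial clopens (∅ and X) exist, so (X, τ) is connected.
Compute connected components by grouping points that agree on all clopens:
  component: {39, 40, 41, 42}


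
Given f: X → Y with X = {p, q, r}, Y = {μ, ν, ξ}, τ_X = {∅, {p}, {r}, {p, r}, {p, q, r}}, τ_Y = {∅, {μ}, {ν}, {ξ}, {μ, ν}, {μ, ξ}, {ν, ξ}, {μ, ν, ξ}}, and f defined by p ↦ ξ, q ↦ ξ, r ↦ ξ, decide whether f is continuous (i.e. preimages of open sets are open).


f IS continuous.

Compute f^{-1}(U) for each U ∈ τ_Y:
  U = ∅: f^{-1}(U) = ∅ ∈ τ_X ✓.
  U = {μ}: f^{-1}(U) = ∅ ∈ τ_X ✓.
  U = {ν}: f^{-1}(U) = ∅ ∈ τ_X ✓.
  U = {ξ}: f^{-1}(U) = {p, q, r} ∈ τ_X ✓.
  U = {μ, ν}: f^{-1}(U) = ∅ ∈ τ_X ✓.
  U = {μ, ξ}: f^{-1}(U) = {p, q, r} ∈ τ_X ✓.
  U = {ν, ξ}: f^{-1}(U) = {p, q, r} ∈ τ_X ✓.
  U = {μ, ν, ξ}: f^{-1}(U) = {p, q, r} ∈ τ_X ✓.
Every preimage lies in τ_X, so f IS continuous.


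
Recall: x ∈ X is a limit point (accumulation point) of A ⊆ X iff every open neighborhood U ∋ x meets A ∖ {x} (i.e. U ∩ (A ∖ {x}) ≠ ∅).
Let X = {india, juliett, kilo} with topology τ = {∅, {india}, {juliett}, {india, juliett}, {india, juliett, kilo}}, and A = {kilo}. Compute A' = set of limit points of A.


A' = ∅

For each x ∈ X, list the open sets U ∈ τ with x ∈ U, then check whether U ∩ (A ∖ {x}) ≠ ∅ for every such U.
  x = india: open {india} ∋ x has {india} ∩ (A ∖ {india}) = ∅, so x is NOT a limit point.
  x = juliett: open {juliett} ∋ x has {juliett} ∩ (A ∖ {juliett}) = ∅, so x is NOT a limit point.
  x = kilo: open {india, juliett, kilo} ∋ x has {india, juliett, kilo} ∩ (A ∖ {kilo}) = ∅, so x is NOT a limit point.
Collecting: A' = ∅.


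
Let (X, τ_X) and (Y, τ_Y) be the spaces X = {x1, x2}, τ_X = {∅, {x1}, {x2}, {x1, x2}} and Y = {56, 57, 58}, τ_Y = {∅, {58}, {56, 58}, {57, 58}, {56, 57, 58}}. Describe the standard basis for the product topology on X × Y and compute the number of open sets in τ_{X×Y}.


Basis B = {∅ × ∅, {x1} × {58}, {x2} × {58}, {x1} × {56, 58}, {x1} × {57, 58}, {x1, x2} × {58}, {x2} × {56, 58}, {x2} × {57, 58}, {x1} × {56, 57, 58}, {x2} × {56, 57, 58}, {x1, x2} × {56, 58}, {x1, x2} × {57, 58}, {x1, x2} × {56, 57, 58}}; |τ_{X×Y}| = 25.

Enumerate products U × V with U ∈ τ_X, V ∈ τ_Y (deduplicated):
  ∅ × ∅ = {} (∅)
  {x1} × {58} = {(x1,58)}
  {x2} × {58} = {(x2,58)}
  {x1} × {56, 58} = {(x1,56), (x1,58)}
  {x1} × {57, 58} = {(x1,57), (x1,58)}
  {x1, x2} × {58} = {(x1,58), (x2,58)}
  {x2} × {56, 58} = {(x2,56), (x2,58)}
  {x2} × {57, 58} = {(x2,57), (x2,58)}
  {x1} × {56, 57, 58} = {(x1,56), (x1,57), (x1,58)}
  {x2} × {56, 57, 58} = {(x2,56), (x2,57), (x2,58)}
  {x1, x2} × {56, 58} = {(x1,56), (x1,58), (x2,56), (x2,58)}
  {x1, x2} × {57, 58} = {(x1,57), (x1,58), (x2,57), (x2,58)}
  {x1, x2} × {56, 57, 58} = {(x1,56), (x1,57), (x1,58), (x2,56), (x2,57), (x2,58)}
These 13 distinct sets form the basis B.
Close under arbitrary unions to get τ_{X×Y}; counting gives |τ_{X×Y}| = 25.


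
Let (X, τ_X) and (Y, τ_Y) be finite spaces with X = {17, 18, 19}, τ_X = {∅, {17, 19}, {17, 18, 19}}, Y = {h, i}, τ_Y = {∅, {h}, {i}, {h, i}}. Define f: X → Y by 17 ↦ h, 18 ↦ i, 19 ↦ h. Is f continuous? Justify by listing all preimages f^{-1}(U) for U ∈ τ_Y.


f is NOT continuous.

Compute f^{-1}(U) for each U ∈ τ_Y:
  U = ∅: f^{-1}(U) = ∅ ∈ τ_X ✓.
  U = {h}: f^{-1}(U) = {17, 19} ∈ τ_X ✓.
  U = {i}: f^{-1}(U) = {18} ∉ τ_X ✗.
  U = {h, i}: f^{-1}(U) = {17, 18, 19} ∈ τ_X ✓.
Found U = {i} with f^{-1}(U) = {18} not in τ_X. Therefore f is NOT continuous.


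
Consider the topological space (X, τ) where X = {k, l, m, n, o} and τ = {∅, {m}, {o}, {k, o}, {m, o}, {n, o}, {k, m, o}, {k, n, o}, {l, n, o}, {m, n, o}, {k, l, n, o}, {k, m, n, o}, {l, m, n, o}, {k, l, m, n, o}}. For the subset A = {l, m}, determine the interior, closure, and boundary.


int(A) = {m}, cl(A) = {l, m}, ∂A = {l}.

Closed sets in (X, τ) are complements of opens:
  closed(X, τ) = {∅, {k}, {l}, {m}, {k, l}, {k, m}, {l, m}, {l, n}, {k, l, m}, {k, l, n}, {l, m, n}, {k, l, m, n}, {k, l, n, o}, {k, l, m, n, o}}.
int(A) = ⋃ {U ∈ τ : U ⊆ A}. Opens contained in A: ∅, {m}.
Taking the union of these: int(A) = {m}.
cl(A) = ⋂ {C closed : A ⊆ C}. Closed sets containing A: {l, m}, {k, l, m}, {l, m, n}, {k, l, m, n}, {k, l, m, n, o}.
Intersecting these: cl(A) = {l, m}.
∂A = cl(A) ∖ int(A) = {l, m} ∖ {m} = {l}.


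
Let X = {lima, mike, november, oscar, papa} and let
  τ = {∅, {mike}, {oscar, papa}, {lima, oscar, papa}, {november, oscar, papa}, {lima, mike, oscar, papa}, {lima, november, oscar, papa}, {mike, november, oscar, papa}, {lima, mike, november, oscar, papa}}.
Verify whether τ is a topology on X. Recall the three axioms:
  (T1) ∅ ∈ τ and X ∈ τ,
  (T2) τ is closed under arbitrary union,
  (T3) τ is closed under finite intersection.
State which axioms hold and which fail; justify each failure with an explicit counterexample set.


τ is NOT a topology on X.

Axiom (T1): ∅ ∈ τ? Yes; X ∈ τ? Yes.
Axiom (T2/T3): check pairwise unions and intersections of members of τ.
Counterexample for (T2): {mike} ∪ {oscar, papa} = {mike, oscar, papa} ∉ τ. Therefore τ is NOT a topology.


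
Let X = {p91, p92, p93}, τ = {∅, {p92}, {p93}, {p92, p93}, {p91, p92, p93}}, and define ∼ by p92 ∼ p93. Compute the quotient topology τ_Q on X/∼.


X/∼ = {[p91], [p92=p93]}; |τ_Q| = 3.

Equivalence classes: [p91], [p92=p93].
Quotient map π: X → X/∼ sends p91 ↦ [p91], p92 ↦ [p92=p93], p93 ↦ [p92=p93].
For each subset V ⊆ X/∼, compute π^{-1}(V) ⊆ X and check whether π^{-1}(V) ∈ τ. V is open in τ_Q iff π^{-1}(V) ∈ τ.
  V = {}: π^{-1}(V) = ∅ ∈ τ ✓.
  V = {[p91]}: π^{-1}(V) = {p91} ∉ τ ✗.
  V = {[p92=p93]}: π^{-1}(V) = {p92, p93} ∈ τ ✓.
  V = {[p91], [p92=p93]}: π^{-1}(V) = {p91, p92, p93} ∈ τ ✓.
Open sets in the quotient: τ_Q = {{}, {[p92=p93]}, {[p91], [p92=p93]}} (3 elements).


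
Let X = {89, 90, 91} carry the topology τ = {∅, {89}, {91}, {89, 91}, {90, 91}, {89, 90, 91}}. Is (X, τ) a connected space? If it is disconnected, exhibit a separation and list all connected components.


(X, τ) is disconnected; components = [{89}, {90, 91}].

Find clopen sets (U ∈ τ with X ∖ U ∈ τ):
  U = ∅, X ∖ U = {89, 90, 91} — both open, so U is clopen.
  U = {89}, X ∖ U = {90, 91} — both open, so U is clopen.
  U = {90, 91}, X ∖ U = {89} — both open, so U is clopen.
  U = {89, 90, 91}, X ∖ U = ∅ — both open, so U is clopen.
Nontrivial clopen(s) exist: e.g. {89}. So (X, τ) is disconnected.
Compute connected components by grouping points that agree on all clopens:
  component: {89}
  component: {90, 91}


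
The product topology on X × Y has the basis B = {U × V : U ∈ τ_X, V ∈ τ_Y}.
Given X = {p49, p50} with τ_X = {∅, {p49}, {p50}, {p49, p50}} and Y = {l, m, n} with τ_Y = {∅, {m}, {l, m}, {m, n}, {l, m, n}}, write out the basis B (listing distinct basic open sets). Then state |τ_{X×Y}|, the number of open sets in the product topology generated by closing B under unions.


Basis B = {∅ × ∅, {p49} × {m}, {p50} × {m}, {p49} × {l, m}, {p49} × {m, n}, {p49, p50} × {m}, {p50} × {l, m}, {p50} × {m, n}, {p49} × {l, m, n}, {p50} × {l, m, n}, {p49, p50} × {l, m}, {p49, p50} × {m, n}, {p49, p50} × {l, m, n}}; |τ_{X×Y}| = 25.

Enumerate products U × V with U ∈ τ_X, V ∈ τ_Y (deduplicated):
  ∅ × ∅ = {} (∅)
  {p49} × {m} = {(p49,m)}
  {p50} × {m} = {(p50,m)}
  {p49} × {l, m} = {(p49,l), (p49,m)}
  {p49} × {m, n} = {(p49,m), (p49,n)}
  {p49, p50} × {m} = {(p49,m), (p50,m)}
  {p50} × {l, m} = {(p50,l), (p50,m)}
  {p50} × {m, n} = {(p50,m), (p50,n)}
  {p49} × {l, m, n} = {(p49,l), (p49,m), (p49,n)}
  {p50} × {l, m, n} = {(p50,l), (p50,m), (p50,n)}
  {p49, p50} × {l, m} = {(p49,l), (p49,m), (p50,l), (p50,m)}
  {p49, p50} × {m, n} = {(p49,m), (p49,n), (p50,m), (p50,n)}
  {p49, p50} × {l, m, n} = {(p49,l), (p49,m), (p49,n), (p50,l), (p50,m), (p50,n)}
These 13 distinct sets form the basis B.
Close under arbitrary unions to get τ_{X×Y}; counting gives |τ_{X×Y}| = 25.


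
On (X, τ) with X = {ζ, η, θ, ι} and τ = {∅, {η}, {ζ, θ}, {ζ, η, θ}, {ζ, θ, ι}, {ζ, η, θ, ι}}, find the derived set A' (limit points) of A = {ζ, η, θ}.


A' = {ζ, θ, ι}

For each x ∈ X, list the open sets U ∈ τ with x ∈ U, then check whether U ∩ (A ∖ {x}) ≠ ∅ for every such U.
  x = ζ: opens ∋ x are {ζ, θ}, {ζ, η, θ}, {ζ, θ, ι}, {ζ, η, θ, ι}; each meets A ∖ {ζ}, so x IS a limit point.
  x = η: open {η} ∋ x has {η} ∩ (A ∖ {η}) = ∅, so x is NOT a limit point.
  x = θ: opens ∋ x are {ζ, θ}, {ζ, η, θ}, {ζ, θ, ι}, {ζ, η, θ, ι}; each meets A ∖ {θ}, so x IS a limit point.
  x = ι: opens ∋ x are {ζ, θ, ι}, {ζ, η, θ, ι}; each meets A ∖ {ι}, so x IS a limit point.
Collecting: A' = {ζ, θ, ι}.


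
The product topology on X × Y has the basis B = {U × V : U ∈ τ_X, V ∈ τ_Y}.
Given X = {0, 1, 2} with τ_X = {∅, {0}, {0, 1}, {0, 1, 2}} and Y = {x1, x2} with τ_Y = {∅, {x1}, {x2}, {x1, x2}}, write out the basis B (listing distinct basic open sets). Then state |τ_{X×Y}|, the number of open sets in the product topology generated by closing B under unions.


Basis B = {∅ × ∅, {0} × {x1}, {0} × {x2}, {0} × {x1, x2}, {0, 1} × {x1}, {0, 1} × {x2}, {0, 1, 2} × {x1}, {0, 1, 2} × {x2}, {0, 1} × {x1, x2}, {0, 1, 2} × {x1, x2}}; |τ_{X×Y}| = 16.

Enumerate products U × V with U ∈ τ_X, V ∈ τ_Y (deduplicated):
  ∅ × ∅ = {} (∅)
  {0} × {x1} = {(0,x1)}
  {0} × {x2} = {(0,x2)}
  {0} × {x1, x2} = {(0,x1), (0,x2)}
  {0, 1} × {x1} = {(0,x1), (1,x1)}
  {0, 1} × {x2} = {(0,x2), (1,x2)}
  {0, 1, 2} × {x1} = {(0,x1), (1,x1), (2,x1)}
  {0, 1, 2} × {x2} = {(0,x2), (1,x2), (2,x2)}
  {0, 1} × {x1, x2} = {(0,x1), (0,x2), (1,x1), (1,x2)}
  {0, 1, 2} × {x1, x2} = {(0,x1), (0,x2), (1,x1), (1,x2), (2,x1), (2,x2)}
These 10 distinct sets form the basis B.
Close under arbitrary unions to get τ_{X×Y}; counting gives |τ_{X×Y}| = 16.


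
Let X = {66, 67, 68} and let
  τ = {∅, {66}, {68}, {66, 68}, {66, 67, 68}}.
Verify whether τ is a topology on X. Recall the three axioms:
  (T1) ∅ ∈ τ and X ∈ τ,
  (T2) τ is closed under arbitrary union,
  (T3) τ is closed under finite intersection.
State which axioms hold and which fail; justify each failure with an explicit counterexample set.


τ IS a topology on X.

Axiom (T1): ∅ ∈ τ? Yes; X ∈ τ? Yes.
Axiom (T2/T3): check pairwise unions and intersections of members of τ.
All pairwise intersections and unions checked — each lies in τ. Therefore τ satisfies (T1), (T2), (T3): it IS a topology on X.


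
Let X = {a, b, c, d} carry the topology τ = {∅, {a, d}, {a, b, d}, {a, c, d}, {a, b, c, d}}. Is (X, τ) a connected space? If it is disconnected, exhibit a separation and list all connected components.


(X, τ) is connected.

Find clopen sets (U ∈ τ with X ∖ U ∈ τ):
  U = ∅, X ∖ U = {a, b, c, d} — both open, so U is clopen.
  U = {a, b, c, d}, X ∖ U = ∅ — both open, so U is clopen.
Only trivial clopens (∅ and X) exist, so (X, τ) is connected.
Compute connected components by grouping points that agree on all clopens:
  component: {a, b, c, d}


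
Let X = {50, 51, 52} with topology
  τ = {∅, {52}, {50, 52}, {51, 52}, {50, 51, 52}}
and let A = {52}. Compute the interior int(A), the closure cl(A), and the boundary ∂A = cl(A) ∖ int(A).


int(A) = {52}, cl(A) = {50, 51, 52}, ∂A = {50, 51}.

Closed sets in (X, τ) are complements of opens:
  closed(X, τ) = {∅, {50}, {51}, {50, 51}, {50, 51, 52}}.
int(A) = ⋃ {U ∈ τ : U ⊆ A}. Opens contained in A: ∅, {52}.
Taking the union of these: int(A) = {52}.
cl(A) = ⋂ {C closed : A ⊆ C}. Closed sets containing A: {50, 51, 52}.
Intersecting these: cl(A) = {50, 51, 52}.
∂A = cl(A) ∖ int(A) = {50, 51, 52} ∖ {52} = {50, 51}.


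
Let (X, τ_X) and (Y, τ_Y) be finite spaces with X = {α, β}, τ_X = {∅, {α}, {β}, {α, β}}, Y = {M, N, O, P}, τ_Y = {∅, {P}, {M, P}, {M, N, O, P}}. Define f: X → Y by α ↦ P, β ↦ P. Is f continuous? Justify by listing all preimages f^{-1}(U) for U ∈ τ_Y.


f IS continuous.

Compute f^{-1}(U) for each U ∈ τ_Y:
  U = ∅: f^{-1}(U) = ∅ ∈ τ_X ✓.
  U = {P}: f^{-1}(U) = {α, β} ∈ τ_X ✓.
  U = {M, P}: f^{-1}(U) = {α, β} ∈ τ_X ✓.
  U = {M, N, O, P}: f^{-1}(U) = {α, β} ∈ τ_X ✓.
Every preimage lies in τ_X, so f IS continuous.


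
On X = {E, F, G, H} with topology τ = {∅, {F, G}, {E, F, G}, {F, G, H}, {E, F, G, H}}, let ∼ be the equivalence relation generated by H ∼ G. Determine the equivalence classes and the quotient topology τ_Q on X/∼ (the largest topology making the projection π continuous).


X/∼ = {[E], [F], [G=H]}; |τ_Q| = 3.

Equivalence classes: [E], [F], [G=H].
Quotient map π: X → X/∼ sends E ↦ [E], F ↦ [F], G ↦ [G=H], H ↦ [G=H].
For each subset V ⊆ X/∼, compute π^{-1}(V) ⊆ X and check whether π^{-1}(V) ∈ τ. V is open in τ_Q iff π^{-1}(V) ∈ τ.
  V = {}: π^{-1}(V) = ∅ ∈ τ ✓.
  V = {[E]}: π^{-1}(V) = {E} ∉ τ ✗.
  V = {[F]}: π^{-1}(V) = {F} ∉ τ ✗.
  V = {[E], [F]}: π^{-1}(V) = {E, F} ∉ τ ✗.
  V = {[G=H]}: π^{-1}(V) = {G, H} ∉ τ ✗.
  V = {[E], [G=H]}: π^{-1}(V) = {E, G, H} ∉ τ ✗.
  V = {[F], [G=H]}: π^{-1}(V) = {F, G, H} ∈ τ ✓.
  V = {[E], [F], [G=H]}: π^{-1}(V) = {E, F, G, H} ∈ τ ✓.
Open sets in the quotient: τ_Q = {{}, {[F], [G=H]}, {[E], [F], [G=H]}} (3 elements).


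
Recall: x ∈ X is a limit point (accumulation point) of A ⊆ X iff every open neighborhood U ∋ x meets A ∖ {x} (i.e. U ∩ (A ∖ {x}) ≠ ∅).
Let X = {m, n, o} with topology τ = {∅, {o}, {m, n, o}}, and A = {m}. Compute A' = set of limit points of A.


A' = {n}

For each x ∈ X, list the open sets U ∈ τ with x ∈ U, then check whether U ∩ (A ∖ {x}) ≠ ∅ for every such U.
  x = m: open {m, n, o} ∋ x has {m, n, o} ∩ (A ∖ {m}) = ∅, so x is NOT a limit point.
  x = n: opens ∋ x are {m, n, o}; each meets A ∖ {n}, so x IS a limit point.
  x = o: open {o} ∋ x has {o} ∩ (A ∖ {o}) = ∅, so x is NOT a limit point.
Collecting: A' = {n}.


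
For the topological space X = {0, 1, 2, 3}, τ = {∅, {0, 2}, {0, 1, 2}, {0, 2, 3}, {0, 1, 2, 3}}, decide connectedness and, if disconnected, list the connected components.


(X, τ) is connected.

Find clopen sets (U ∈ τ with X ∖ U ∈ τ):
  U = ∅, X ∖ U = {0, 1, 2, 3} — both open, so U is clopen.
  U = {0, 1, 2, 3}, X ∖ U = ∅ — both open, so U is clopen.
Only trivial clopens (∅ and X) exist, so (X, τ) is connected.
Compute connected components by grouping points that agree on all clopens:
  component: {0, 1, 2, 3}


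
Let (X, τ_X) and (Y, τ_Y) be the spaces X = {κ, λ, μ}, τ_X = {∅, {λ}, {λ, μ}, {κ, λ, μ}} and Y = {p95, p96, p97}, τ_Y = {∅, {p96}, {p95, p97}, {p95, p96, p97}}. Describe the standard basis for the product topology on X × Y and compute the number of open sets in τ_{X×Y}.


Basis B = {∅ × ∅, {λ} × {p96}, {λ} × {p95, p97}, {λ, μ} × {p96}, {κ, λ, μ} × {p96}, {λ} × {p95, p96, p97}, {λ, μ} × {p95, p97}, {κ, λ, μ} × {p95, p97}, {λ, μ} × {p95, p96, p97}, {κ, λ, μ} × {p95, p96, p97}}; |τ_{X×Y}| = 16.

Enumerate products U × V with U ∈ τ_X, V ∈ τ_Y (deduplicated):
  ∅ × ∅ = {} (∅)
  {λ} × {p96} = {(λ,p96)}
  {λ} × {p95, p97} = {(λ,p95), (λ,p97)}
  {λ, μ} × {p96} = {(λ,p96), (μ,p96)}
  {κ, λ, μ} × {p96} = {(κ,p96), (λ,p96), (μ,p96)}
  {λ} × {p95, p96, p97} = {(λ,p95), (λ,p96), (λ,p97)}
  {λ, μ} × {p95, p97} = {(λ,p95), (λ,p97), (μ,p95), (μ,p97)}
  {κ, λ, μ} × {p95, p97} = {(κ,p95), (κ,p97), (λ,p95), (λ,p97), (μ,p95), (μ,p97)}
  {λ, μ} × {p95, p96, p97} = {(λ,p95), (λ,p96), (λ,p97), (μ,p95), (μ,p96), (μ,p97)}
  {κ, λ, μ} × {p95, p96, p97} = {(κ,p95), (κ,p96), (κ,p97), (λ,p95), (λ,p96), (λ,p97), (μ,p95), (μ,p96), (μ,p97)}
These 10 distinct sets form the basis B.
Close under arbitrary unions to get τ_{X×Y}; counting gives |τ_{X×Y}| = 16.


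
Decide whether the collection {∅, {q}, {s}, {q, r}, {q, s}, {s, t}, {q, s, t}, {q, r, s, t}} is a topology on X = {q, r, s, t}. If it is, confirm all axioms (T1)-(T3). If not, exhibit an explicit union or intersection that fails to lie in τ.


τ is NOT a topology on X.

Axiom (T1): ∅ ∈ τ? Yes; X ∈ τ? Yes.
Axiom (T2/T3): check pairwise unions and intersections of members of τ.
Counterexample for (T2): {s} ∪ {q, r} = {q, r, s} ∉ τ. Therefore τ is NOT a topology.


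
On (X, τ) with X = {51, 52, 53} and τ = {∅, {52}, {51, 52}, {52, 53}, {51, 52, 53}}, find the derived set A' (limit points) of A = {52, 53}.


A' = {51, 53}

For each x ∈ X, list the open sets U ∈ τ with x ∈ U, then check whether U ∩ (A ∖ {x}) ≠ ∅ for every such U.
  x = 51: opens ∋ x are {51, 52}, {51, 52, 53}; each meets A ∖ {51}, so x IS a limit point.
  x = 52: open {52} ∋ x has {52} ∩ (A ∖ {52}) = ∅, so x is NOT a limit point.
  x = 53: opens ∋ x are {52, 53}, {51, 52, 53}; each meets A ∖ {53}, so x IS a limit point.
Collecting: A' = {51, 53}.


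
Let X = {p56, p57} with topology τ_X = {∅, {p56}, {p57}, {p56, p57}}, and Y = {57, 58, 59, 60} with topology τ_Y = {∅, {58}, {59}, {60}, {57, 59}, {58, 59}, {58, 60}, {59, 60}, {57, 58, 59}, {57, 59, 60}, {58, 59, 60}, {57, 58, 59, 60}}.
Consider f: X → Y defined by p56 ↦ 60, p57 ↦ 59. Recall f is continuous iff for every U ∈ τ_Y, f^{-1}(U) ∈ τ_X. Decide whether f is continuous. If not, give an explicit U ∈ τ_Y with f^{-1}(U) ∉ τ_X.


f IS continuous.

Compute f^{-1}(U) for each U ∈ τ_Y:
  U = ∅: f^{-1}(U) = ∅ ∈ τ_X ✓.
  U = {58}: f^{-1}(U) = ∅ ∈ τ_X ✓.
  U = {59}: f^{-1}(U) = {p57} ∈ τ_X ✓.
  U = {60}: f^{-1}(U) = {p56} ∈ τ_X ✓.
  U = {57, 59}: f^{-1}(U) = {p57} ∈ τ_X ✓.
  U = {58, 59}: f^{-1}(U) = {p57} ∈ τ_X ✓.
  U = {58, 60}: f^{-1}(U) = {p56} ∈ τ_X ✓.
  U = {59, 60}: f^{-1}(U) = {p56, p57} ∈ τ_X ✓.
  U = {57, 58, 59}: f^{-1}(U) = {p57} ∈ τ_X ✓.
  U = {57, 59, 60}: f^{-1}(U) = {p56, p57} ∈ τ_X ✓.
  U = {58, 59, 60}: f^{-1}(U) = {p56, p57} ∈ τ_X ✓.
  U = {57, 58, 59, 60}: f^{-1}(U) = {p56, p57} ∈ τ_X ✓.
Every preimage lies in τ_X, so f IS continuous.


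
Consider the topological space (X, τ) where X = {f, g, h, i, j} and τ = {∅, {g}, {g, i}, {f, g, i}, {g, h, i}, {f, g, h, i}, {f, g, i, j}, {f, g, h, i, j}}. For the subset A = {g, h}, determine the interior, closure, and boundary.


int(A) = {g}, cl(A) = {f, g, h, i, j}, ∂A = {f, h, i, j}.

Closed sets in (X, τ) are complements of opens:
  closed(X, τ) = {∅, {h}, {j}, {f, j}, {h, j}, {f, h, j}, {f, h, i, j}, {f, g, h, i, j}}.
int(A) = ⋃ {U ∈ τ : U ⊆ A}. Opens contained in A: ∅, {g}.
Taking the union of these: int(A) = {g}.
cl(A) = ⋂ {C closed : A ⊆ C}. Closed sets containing A: {f, g, h, i, j}.
Intersecting these: cl(A) = {f, g, h, i, j}.
∂A = cl(A) ∖ int(A) = {f, g, h, i, j} ∖ {g} = {f, h, i, j}.


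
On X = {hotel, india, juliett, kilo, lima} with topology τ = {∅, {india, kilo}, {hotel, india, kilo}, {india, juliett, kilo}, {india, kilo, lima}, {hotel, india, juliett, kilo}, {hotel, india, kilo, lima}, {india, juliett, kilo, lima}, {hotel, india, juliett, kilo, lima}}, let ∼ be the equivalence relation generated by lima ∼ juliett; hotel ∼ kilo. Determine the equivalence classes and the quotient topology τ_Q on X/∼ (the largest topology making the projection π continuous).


X/∼ = {[hotel=kilo], [india], [juliett=lima]}; |τ_Q| = 3.

Equivalence classes: [hotel=kilo], [india], [juliett=lima].
Quotient map π: X → X/∼ sends hotel ↦ [hotel=kilo], india ↦ [india], juliett ↦ [juliett=lima], kilo ↦ [hotel=kilo], lima ↦ [juliett=lima].
For each subset V ⊆ X/∼, compute π^{-1}(V) ⊆ X and check whether π^{-1}(V) ∈ τ. V is open in τ_Q iff π^{-1}(V) ∈ τ.
  V = {}: π^{-1}(V) = ∅ ∈ τ ✓.
  V = {[hotel=kilo]}: π^{-1}(V) = {hotel, kilo} ∉ τ ✗.
  V = {[india]}: π^{-1}(V) = {india} ∉ τ ✗.
  V = {[hotel=kilo], [india]}: π^{-1}(V) = {hotel, india, kilo} ∈ τ ✓.
  V = {[juliett=lima]}: π^{-1}(V) = {juliett, lima} ∉ τ ✗.
  V = {[hotel=kilo], [juliett=lima]}: π^{-1}(V) = {hotel, juliett, kilo, lima} ∉ τ ✗.
  V = {[india], [juliett=lima]}: π^{-1}(V) = {india, juliett, lima} ∉ τ ✗.
  V = {[hotel=kilo], [india], [juliett=lima]}: π^{-1}(V) = {hotel, india, juliett, kilo, lima} ∈ τ ✓.
Open sets in the quotient: τ_Q = {{}, {[hotel=kilo], [india]}, {[hotel=kilo], [india], [juliett=lima]}} (3 elements).


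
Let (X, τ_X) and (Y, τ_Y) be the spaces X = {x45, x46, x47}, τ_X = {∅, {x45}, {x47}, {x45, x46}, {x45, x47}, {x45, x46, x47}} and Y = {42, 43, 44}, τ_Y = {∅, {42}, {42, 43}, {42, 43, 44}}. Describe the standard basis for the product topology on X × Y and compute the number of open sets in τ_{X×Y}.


Basis B = {∅ × ∅, {x45} × {42}, {x47} × {42}, {x45} × {42, 43}, {x45, x46} × {42}, {x45, x47} × {42}, {x47} × {42, 43}, {x45} × {42, 43, 44}, {x45, x46, x47} × {42}, {x47} × {42, 43, 44}, {x45, x46} × {42, 43}, {x45, x47} × {42, 43}, {x45, x46} × {42, 43, 44}, {x45, x47} × {42, 43, 44}, {x45, x46, x47} × {42, 43}, {x45, x46, x47} × {42, 43, 44}}; |τ_{X×Y}| = 40.

Enumerate products U × V with U ∈ τ_X, V ∈ τ_Y (deduplicated):
  ∅ × ∅ = {} (∅)
  {x45} × {42} = {(x45,42)}
  {x47} × {42} = {(x47,42)}
  {x45} × {42, 43} = {(x45,42), (x45,43)}
  {x45, x46} × {42} = {(x45,42), (x46,42)}
  {x45, x47} × {42} = {(x45,42), (x47,42)}
  {x47} × {42, 43} = {(x47,42), (x47,43)}
  {x45} × {42, 43, 44} = {(x45,42), (x45,43), (x45,44)}
  {x45, x46, x47} × {42} = {(x45,42), (x46,42), (x47,42)}
  {x47} × {42, 43, 44} = {(x47,42), (x47,43), (x47,44)}
  {x45, x46} × {42, 43} = {(x45,42), (x45,43), (x46,42), (x46,43)}
  {x45, x47} × {42, 43} = {(x45,42), (x45,43), (x47,42), (x47,43)}
  {x45, x46} × {42, 43, 44} = {(x45,42), (x45,43), (x45,44), (x46,42), (x46,43), (x46,44)}
  {x45, x47} × {42, 43, 44} = {(x45,42), (x45,43), (x45,44), (x47,42), (x47,43), (x47,44)}
  {x45, x46, x47} × {42, 43} = {(x45,42), (x45,43), (x46,42), (x46,43), (x47,42), (x47,43)}
  {x45, x46, x47} × {42, 43, 44} = {(x45,42), (x45,43), (x45,44), (x46,42), (x46,43), (x46,44), (x47,42), (x47,43), (x47,44)}
These 16 distinct sets form the basis B.
Close under arbitrary unions to get τ_{X×Y}; counting gives |τ_{X×Y}| = 40.


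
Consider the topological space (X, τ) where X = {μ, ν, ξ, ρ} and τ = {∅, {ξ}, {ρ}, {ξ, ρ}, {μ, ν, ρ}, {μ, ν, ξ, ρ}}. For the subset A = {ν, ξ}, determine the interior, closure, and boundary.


int(A) = {ξ}, cl(A) = {μ, ν, ξ}, ∂A = {μ, ν}.

Closed sets in (X, τ) are complements of opens:
  closed(X, τ) = {∅, {ξ}, {μ, ν}, {μ, ν, ξ}, {μ, ν, ρ}, {μ, ν, ξ, ρ}}.
int(A) = ⋃ {U ∈ τ : U ⊆ A}. Opens contained in A: ∅, {ξ}.
Taking the union of these: int(A) = {ξ}.
cl(A) = ⋂ {C closed : A ⊆ C}. Closed sets containing A: {μ, ν, ξ}, {μ, ν, ξ, ρ}.
Intersecting these: cl(A) = {μ, ν, ξ}.
∂A = cl(A) ∖ int(A) = {μ, ν, ξ} ∖ {ξ} = {μ, ν}.


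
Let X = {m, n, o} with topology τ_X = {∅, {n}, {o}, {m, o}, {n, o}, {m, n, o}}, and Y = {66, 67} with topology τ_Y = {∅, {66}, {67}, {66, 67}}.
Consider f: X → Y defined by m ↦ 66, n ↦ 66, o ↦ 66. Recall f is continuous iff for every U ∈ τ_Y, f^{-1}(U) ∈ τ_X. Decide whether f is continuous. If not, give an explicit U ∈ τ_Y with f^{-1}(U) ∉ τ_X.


f IS continuous.

Compute f^{-1}(U) for each U ∈ τ_Y:
  U = ∅: f^{-1}(U) = ∅ ∈ τ_X ✓.
  U = {66}: f^{-1}(U) = {m, n, o} ∈ τ_X ✓.
  U = {67}: f^{-1}(U) = ∅ ∈ τ_X ✓.
  U = {66, 67}: f^{-1}(U) = {m, n, o} ∈ τ_X ✓.
Every preimage lies in τ_X, so f IS continuous.


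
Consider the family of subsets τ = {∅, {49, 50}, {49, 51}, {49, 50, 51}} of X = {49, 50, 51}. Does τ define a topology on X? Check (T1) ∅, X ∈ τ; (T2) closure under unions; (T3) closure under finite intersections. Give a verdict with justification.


τ is NOT a topology on X.

Axiom (T1): ∅ ∈ τ? Yes; X ∈ τ? Yes.
Axiom (T2/T3): check pairwise unions and intersections of members of τ.
Counterexample for (T3): {49, 50} ∩ {49, 51} = {49} ∉ τ. Therefore τ is NOT a topology.


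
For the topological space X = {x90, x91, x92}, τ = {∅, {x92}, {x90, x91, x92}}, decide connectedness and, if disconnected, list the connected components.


(X, τ) is connected.

Find clopen sets (U ∈ τ with X ∖ U ∈ τ):
  U = ∅, X ∖ U = {x90, x91, x92} — both open, so U is clopen.
  U = {x90, x91, x92}, X ∖ U = ∅ — both open, so U is clopen.
Only trivial clopens (∅ and X) exist, so (X, τ) is connected.
Compute connected components by grouping points that agree on all clopens:
  component: {x90, x91, x92}


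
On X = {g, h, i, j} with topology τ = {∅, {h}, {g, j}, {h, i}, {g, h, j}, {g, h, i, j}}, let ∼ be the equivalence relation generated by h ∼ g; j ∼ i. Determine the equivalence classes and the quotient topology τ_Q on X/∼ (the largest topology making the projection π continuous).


X/∼ = {[g=h], [i=j]}; |τ_Q| = 2.

Equivalence classes: [g=h], [i=j].
Quotient map π: X → X/∼ sends g ↦ [g=h], h ↦ [g=h], i ↦ [i=j], j ↦ [i=j].
For each subset V ⊆ X/∼, compute π^{-1}(V) ⊆ X and check whether π^{-1}(V) ∈ τ. V is open in τ_Q iff π^{-1}(V) ∈ τ.
  V = {}: π^{-1}(V) = ∅ ∈ τ ✓.
  V = {[g=h]}: π^{-1}(V) = {g, h} ∉ τ ✗.
  V = {[i=j]}: π^{-1}(V) = {i, j} ∉ τ ✗.
  V = {[g=h], [i=j]}: π^{-1}(V) = {g, h, i, j} ∈ τ ✓.
Open sets in the quotient: τ_Q = {{}, {[g=h], [i=j]}} (2 elements).


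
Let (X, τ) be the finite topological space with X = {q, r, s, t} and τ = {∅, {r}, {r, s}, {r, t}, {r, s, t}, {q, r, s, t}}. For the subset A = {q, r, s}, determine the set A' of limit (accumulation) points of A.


A' = {q, s, t}

For each x ∈ X, list the open sets U ∈ τ with x ∈ U, then check whether U ∩ (A ∖ {x}) ≠ ∅ for every such U.
  x = q: opens ∋ x are {q, r, s, t}; each meets A ∖ {q}, so x IS a limit point.
  x = r: open {r} ∋ x has {r} ∩ (A ∖ {r}) = ∅, so x is NOT a limit point.
  x = s: opens ∋ x are {r, s}, {r, s, t}, {q, r, s, t}; each meets A ∖ {s}, so x IS a limit point.
  x = t: opens ∋ x are {r, t}, {r, s, t}, {q, r, s, t}; each meets A ∖ {t}, so x IS a limit point.
Collecting: A' = {q, s, t}.


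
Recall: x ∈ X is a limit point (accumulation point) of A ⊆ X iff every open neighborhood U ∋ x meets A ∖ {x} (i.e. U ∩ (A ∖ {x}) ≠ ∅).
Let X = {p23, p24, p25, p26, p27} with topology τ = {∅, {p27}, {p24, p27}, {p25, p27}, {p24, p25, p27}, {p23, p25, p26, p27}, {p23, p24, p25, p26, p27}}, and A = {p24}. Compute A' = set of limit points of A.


A' = ∅

For each x ∈ X, list the open sets U ∈ τ with x ∈ U, then check whether U ∩ (A ∖ {x}) ≠ ∅ for every such U.
  x = p23: open {p23, p25, p26, p27} ∋ x has {p23, p25, p26, p27} ∩ (A ∖ {p23}) = ∅, so x is NOT a limit point.
  x = p24: open {p24, p27} ∋ x has {p24, p27} ∩ (A ∖ {p24}) = ∅, so x is NOT a limit point.
  x = p25: open {p25, p27} ∋ x has {p25, p27} ∩ (A ∖ {p25}) = ∅, so x is NOT a limit point.
  x = p26: open {p23, p25, p26, p27} ∋ x has {p23, p25, p26, p27} ∩ (A ∖ {p26}) = ∅, so x is NOT a limit point.
  x = p27: open {p27} ∋ x has {p27} ∩ (A ∖ {p27}) = ∅, so x is NOT a limit point.
Collecting: A' = ∅.


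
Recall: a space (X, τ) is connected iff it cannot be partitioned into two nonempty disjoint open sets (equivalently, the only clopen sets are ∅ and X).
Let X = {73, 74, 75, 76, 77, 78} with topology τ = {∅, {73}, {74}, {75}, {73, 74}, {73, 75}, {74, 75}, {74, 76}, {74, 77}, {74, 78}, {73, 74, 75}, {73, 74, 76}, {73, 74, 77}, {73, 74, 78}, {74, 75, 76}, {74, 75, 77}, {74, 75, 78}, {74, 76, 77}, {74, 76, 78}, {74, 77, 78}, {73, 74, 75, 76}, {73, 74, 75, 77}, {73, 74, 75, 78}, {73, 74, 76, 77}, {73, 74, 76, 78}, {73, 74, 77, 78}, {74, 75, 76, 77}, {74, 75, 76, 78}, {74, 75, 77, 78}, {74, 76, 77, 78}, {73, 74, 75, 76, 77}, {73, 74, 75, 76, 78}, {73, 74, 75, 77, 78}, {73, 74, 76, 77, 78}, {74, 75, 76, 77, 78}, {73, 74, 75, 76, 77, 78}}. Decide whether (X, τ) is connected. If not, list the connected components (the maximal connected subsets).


(X, τ) is disconnected; components = [{73}, {75}, {74, 76, 77, 78}].

Find clopen sets (U ∈ τ with X ∖ U ∈ τ):
  U = ∅, X ∖ U = {73, 74, 75, 76, 77, 78} — both open, so U is clopen.
  U = {73}, X ∖ U = {74, 75, 76, 77, 78} — both open, so U is clopen.
  U = {75}, X ∖ U = {73, 74, 76, 77, 78} — both open, so U is clopen.
  U = {73, 75}, X ∖ U = {74, 76, 77, 78} — both open, so U is clopen.
  U = {74, 76, 77, 78}, X ∖ U = {73, 75} — both open, so U is clopen.
  U = {73, 74, 76, 77, 78}, X ∖ U = {75} — both open, so U is clopen.
  U = {74, 75, 76, 77, 78}, X ∖ U = {73} — both open, so U is clopen.
  U = {73, 74, 75, 76, 77, 78}, X ∖ U = ∅ — both open, so U is clopen.
Nontrivial clopen(s) exist: e.g. {74, 76, 77, 78}. So (X, τ) is disconnected.
Compute connected components by grouping points that agree on all clopens:
  component: {73}
  component: {75}
  component: {74, 76, 77, 78}


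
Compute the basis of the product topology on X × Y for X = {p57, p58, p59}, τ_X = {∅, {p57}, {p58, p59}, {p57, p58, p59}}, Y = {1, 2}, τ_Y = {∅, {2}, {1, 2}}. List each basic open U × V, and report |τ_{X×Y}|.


Basis B = {∅ × ∅, {p57} × {2}, {p57} × {1, 2}, {p58, p59} × {2}, {p57, p58, p59} × {2}, {p58, p59} × {1, 2}, {p57, p58, p59} × {1, 2}}; |τ_{X×Y}| = 9.

Enumerate products U × V with U ∈ τ_X, V ∈ τ_Y (deduplicated):
  ∅ × ∅ = {} (∅)
  {p57} × {2} = {(p57,2)}
  {p57} × {1, 2} = {(p57,1), (p57,2)}
  {p58, p59} × {2} = {(p58,2), (p59,2)}
  {p57, p58, p59} × {2} = {(p57,2), (p58,2), (p59,2)}
  {p58, p59} × {1, 2} = {(p58,1), (p58,2), (p59,1), (p59,2)}
  {p57, p58, p59} × {1, 2} = {(p57,1), (p57,2), (p58,1), (p58,2), (p59,1), (p59,2)}
These 7 distinct sets form the basis B.
Close under arbitrary unions to get τ_{X×Y}; counting gives |τ_{X×Y}| = 9.


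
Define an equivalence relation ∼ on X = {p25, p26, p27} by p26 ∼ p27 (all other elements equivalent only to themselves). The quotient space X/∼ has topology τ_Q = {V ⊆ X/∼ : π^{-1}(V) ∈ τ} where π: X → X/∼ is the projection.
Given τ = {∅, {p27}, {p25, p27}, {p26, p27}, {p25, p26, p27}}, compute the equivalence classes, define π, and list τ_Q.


X/∼ = {[p25], [p26=p27]}; |τ_Q| = 3.

Equivalence classes: [p25], [p26=p27].
Quotient map π: X → X/∼ sends p25 ↦ [p25], p26 ↦ [p26=p27], p27 ↦ [p26=p27].
For each subset V ⊆ X/∼, compute π^{-1}(V) ⊆ X and check whether π^{-1}(V) ∈ τ. V is open in τ_Q iff π^{-1}(V) ∈ τ.
  V = {}: π^{-1}(V) = ∅ ∈ τ ✓.
  V = {[p25]}: π^{-1}(V) = {p25} ∉ τ ✗.
  V = {[p26=p27]}: π^{-1}(V) = {p26, p27} ∈ τ ✓.
  V = {[p25], [p26=p27]}: π^{-1}(V) = {p25, p26, p27} ∈ τ ✓.
Open sets in the quotient: τ_Q = {{}, {[p26=p27]}, {[p25], [p26=p27]}} (3 elements).


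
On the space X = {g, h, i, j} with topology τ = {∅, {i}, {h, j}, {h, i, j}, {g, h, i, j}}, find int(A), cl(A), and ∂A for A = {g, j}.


int(A) = ∅, cl(A) = {g, h, j}, ∂A = {g, h, j}.

Closed sets in (X, τ) are complements of opens:
  closed(X, τ) = {∅, {g}, {g, i}, {g, h, j}, {g, h, i, j}}.
int(A) = ⋃ {U ∈ τ : U ⊆ A}. Opens contained in A: ∅.
Taking the union of these: int(A) = ∅.
cl(A) = ⋂ {C closed : A ⊆ C}. Closed sets containing A: {g, h, j}, {g, h, i, j}.
Intersecting these: cl(A) = {g, h, j}.
∂A = cl(A) ∖ int(A) = {g, h, j} ∖ ∅ = {g, h, j}.


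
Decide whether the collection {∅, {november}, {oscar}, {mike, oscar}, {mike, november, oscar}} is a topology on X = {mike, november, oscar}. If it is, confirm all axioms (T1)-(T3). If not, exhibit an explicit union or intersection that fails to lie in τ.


τ is NOT a topology on X.

Axiom (T1): ∅ ∈ τ? Yes; X ∈ τ? Yes.
Axiom (T2/T3): check pairwise unions and intersections of members of τ.
Counterexample for (T2): {november} ∪ {oscar} = {november, oscar} ∉ τ. Therefore τ is NOT a topology.


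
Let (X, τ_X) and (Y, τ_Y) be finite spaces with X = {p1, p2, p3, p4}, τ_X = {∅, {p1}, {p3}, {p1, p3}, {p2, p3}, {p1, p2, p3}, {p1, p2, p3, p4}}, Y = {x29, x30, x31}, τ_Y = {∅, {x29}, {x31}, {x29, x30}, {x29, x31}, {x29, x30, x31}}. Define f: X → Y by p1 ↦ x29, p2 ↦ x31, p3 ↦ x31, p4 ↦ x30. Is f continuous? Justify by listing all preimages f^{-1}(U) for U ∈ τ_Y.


f is NOT continuous.

Compute f^{-1}(U) for each U ∈ τ_Y:
  U = ∅: f^{-1}(U) = ∅ ∈ τ_X ✓.
  U = {x29}: f^{-1}(U) = {p1} ∈ τ_X ✓.
  U = {x31}: f^{-1}(U) = {p2, p3} ∈ τ_X ✓.
  U = {x29, x30}: f^{-1}(U) = {p1, p4} ∉ τ_X ✗.
  U = {x29, x31}: f^{-1}(U) = {p1, p2, p3} ∈ τ_X ✓.
  U = {x29, x30, x31}: f^{-1}(U) = {p1, p2, p3, p4} ∈ τ_X ✓.
Found U = {x29, x30} with f^{-1}(U) = {p1, p4} not in τ_X. Therefore f is NOT continuous.


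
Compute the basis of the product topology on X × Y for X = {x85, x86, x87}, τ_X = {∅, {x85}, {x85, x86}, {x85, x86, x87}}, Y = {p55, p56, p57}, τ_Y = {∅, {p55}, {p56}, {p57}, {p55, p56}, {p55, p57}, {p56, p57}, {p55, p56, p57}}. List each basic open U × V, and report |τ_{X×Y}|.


Basis B = {∅ × ∅, {x85} × {p55}, {x85} × {p56}, {x85} × {p57}, {x85} × {p55, p56}, {x85} × {p55, p57}, {x85, x86} × {p55}, {x85} × {p56, p57}, {x85, x86} × {p56}, {x85, x86} × {p57}, {x85} × {p55, p56, p57}, {x85, x86, x87} × {p55}, {x85, x86, x87} × {p56}, {x85, x86, x87} × {p57}, {x85, x86} × {p55, p56}, {x85, x86} × {p55, p57}, {x85, x86} × {p56, p57}, {x85, x86} × {p55, p56, p57}, {x85, x86, x87} × {p55, p56}, {x85, x86, x87} × {p55, p57}, {x85, x86, x87} × {p56, p57}, {x85, x86, x87} × {p55, p56, p57}}; |τ_{X×Y}| = 64.

Enumerate products U × V with U ∈ τ_X, V ∈ τ_Y (deduplicated):
  ∅ × ∅ = {} (∅)
  {x85} × {p55} = {(x85,p55)}
  {x85} × {p56} = {(x85,p56)}
  {x85} × {p57} = {(x85,p57)}
  {x85} × {p55, p56} = {(x85,p55), (x85,p56)}
  {x85} × {p55, p57} = {(x85,p55), (x85,p57)}
  {x85, x86} × {p55} = {(x85,p55), (x86,p55)}
  {x85} × {p56, p57} = {(x85,p56), (x85,p57)}
  {x85, x86} × {p56} = {(x85,p56), (x86,p56)}
  {x85, x86} × {p57} = {(x85,p57), (x86,p57)}
  {x85} × {p55, p56, p57} = {(x85,p55), (x85,p56), (x85,p57)}
  {x85, x86, x87} × {p55} = {(x85,p55), (x86,p55), (x87,p55)}
  {x85, x86, x87} × {p56} = {(x85,p56), (x86,p56), (x87,p56)}
  {x85, x86, x87} × {p57} = {(x85,p57), (x86,p57), (x87,p57)}
  {x85, x86} × {p55, p56} = {(x85,p55), (x85,p56), (x86,p55), (x86,p56)}
  {x85, x86} × {p55, p57} = {(x85,p55), (x85,p57), (x86,p55), (x86,p57)}
  {x85, x86} × {p56, p57} = {(x85,p56), (x85,p57), (x86,p56), (x86,p57)}
  {x85, x86} × {p55, p56, p57} = {(x85,p55), (x85,p56), (x85,p57), (x86,p55), (x86,p56), (x86,p57)}
  {x85, x86, x87} × {p55, p56} = {(x85,p55), (x85,p56), (x86,p55), (x86,p56), (x87,p55), (x87,p56)}
  {x85, x86, x87} × {p55, p57} = {(x85,p55), (x85,p57), (x86,p55), (x86,p57), (x87,p55), (x87,p57)}
  {x85, x86, x87} × {p56, p57} = {(x85,p56), (x85,p57), (x86,p56), (x86,p57), (x87,p56), (x87,p57)}
  {x85, x86, x87} × {p55, p56, p57} = {(x85,p55), (x85,p56), (x85,p57), (x86,p55), (x86,p56), (x86,p57), (x87,p55), (x87,p56), (x87,p57)}
These 22 distinct sets form the basis B.
Close under arbitrary unions to get τ_{X×Y}; counting gives |τ_{X×Y}| = 64.


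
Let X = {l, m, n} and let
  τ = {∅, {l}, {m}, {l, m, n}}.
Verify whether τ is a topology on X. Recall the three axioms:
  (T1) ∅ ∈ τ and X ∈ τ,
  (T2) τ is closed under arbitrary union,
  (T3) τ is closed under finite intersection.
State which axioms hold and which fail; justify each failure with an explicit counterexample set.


τ is NOT a topology on X.

Axiom (T1): ∅ ∈ τ? Yes; X ∈ τ? Yes.
Axiom (T2/T3): check pairwise unions and intersections of members of τ.
Counterexample for (T2): {l} ∪ {m} = {l, m} ∉ τ. Therefore τ is NOT a topology.


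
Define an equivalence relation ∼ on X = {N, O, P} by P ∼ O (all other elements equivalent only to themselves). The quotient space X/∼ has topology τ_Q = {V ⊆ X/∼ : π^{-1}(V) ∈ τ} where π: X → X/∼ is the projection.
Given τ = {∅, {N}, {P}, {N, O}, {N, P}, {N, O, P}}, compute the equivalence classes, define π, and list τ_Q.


X/∼ = {[N], [O=P]}; |τ_Q| = 3.

Equivalence classes: [N], [O=P].
Quotient map π: X → X/∼ sends N ↦ [N], O ↦ [O=P], P ↦ [O=P].
For each subset V ⊆ X/∼, compute π^{-1}(V) ⊆ X and check whether π^{-1}(V) ∈ τ. V is open in τ_Q iff π^{-1}(V) ∈ τ.
  V = {}: π^{-1}(V) = ∅ ∈ τ ✓.
  V = {[N]}: π^{-1}(V) = {N} ∈ τ ✓.
  V = {[O=P]}: π^{-1}(V) = {O, P} ∉ τ ✗.
  V = {[N], [O=P]}: π^{-1}(V) = {N, O, P} ∈ τ ✓.
Open sets in the quotient: τ_Q = {{}, {[N]}, {[N], [O=P]}} (3 elements).


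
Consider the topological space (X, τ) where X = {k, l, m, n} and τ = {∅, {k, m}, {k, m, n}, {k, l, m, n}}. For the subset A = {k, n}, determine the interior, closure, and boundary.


int(A) = ∅, cl(A) = {k, l, m, n}, ∂A = {k, l, m, n}.

Closed sets in (X, τ) are complements of opens:
  closed(X, τ) = {∅, {l}, {l, n}, {k, l, m, n}}.
int(A) = ⋃ {U ∈ τ : U ⊆ A}. Opens contained in A: ∅.
Taking the union of these: int(A) = ∅.
cl(A) = ⋂ {C closed : A ⊆ C}. Closed sets containing A: {k, l, m, n}.
Intersecting these: cl(A) = {k, l, m, n}.
∂A = cl(A) ∖ int(A) = {k, l, m, n} ∖ ∅ = {k, l, m, n}.


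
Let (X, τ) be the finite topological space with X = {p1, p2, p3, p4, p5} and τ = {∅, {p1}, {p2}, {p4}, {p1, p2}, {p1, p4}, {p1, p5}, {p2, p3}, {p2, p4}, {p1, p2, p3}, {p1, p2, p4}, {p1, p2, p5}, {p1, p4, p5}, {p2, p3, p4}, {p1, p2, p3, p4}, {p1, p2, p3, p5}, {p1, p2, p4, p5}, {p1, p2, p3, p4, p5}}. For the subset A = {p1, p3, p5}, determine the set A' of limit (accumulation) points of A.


A' = {p5}

For each x ∈ X, list the open sets U ∈ τ with x ∈ U, then check whether U ∩ (A ∖ {x}) ≠ ∅ for every such U.
  x = p1: open {p1} ∋ x has {p1} ∩ (A ∖ {p1}) = ∅, so x is NOT a limit point.
  x = p2: open {p2} ∋ x has {p2} ∩ (A ∖ {p2}) = ∅, so x is NOT a limit point.
  x = p3: open {p2, p3} ∋ x has {p2, p3} ∩ (A ∖ {p3}) = ∅, so x is NOT a limit point.
  x = p4: open {p4} ∋ x has {p4} ∩ (A ∖ {p4}) = ∅, so x is NOT a limit point.
  x = p5: opens ∋ x are {p1, p5}, {p1, p2, p5}, {p1, p4, p5}, {p1, p2, p3, p5}, {p1, p2, p4, p5}, {p1, p2, p3, p4, p5}; each meets A ∖ {p5}, so x IS a limit point.
Collecting: A' = {p5}.


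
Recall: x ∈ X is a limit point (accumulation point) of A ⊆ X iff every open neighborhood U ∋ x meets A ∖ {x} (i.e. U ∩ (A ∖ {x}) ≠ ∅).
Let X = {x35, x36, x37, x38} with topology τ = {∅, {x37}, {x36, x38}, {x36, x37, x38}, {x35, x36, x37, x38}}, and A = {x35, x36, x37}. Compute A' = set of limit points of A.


A' = {x35, x38}

For each x ∈ X, list the open sets U ∈ τ with x ∈ U, then check whether U ∩ (A ∖ {x}) ≠ ∅ for every such U.
  x = x35: opens ∋ x are {x35, x36, x37, x38}; each meets A ∖ {x35}, so x IS a limit point.
  x = x36: open {x36, x38} ∋ x has {x36, x38} ∩ (A ∖ {x36}) = ∅, so x is NOT a limit point.
  x = x37: open {x37} ∋ x has {x37} ∩ (A ∖ {x37}) = ∅, so x is NOT a limit point.
  x = x38: opens ∋ x are {x36, x38}, {x36, x37, x38}, {x35, x36, x37, x38}; each meets A ∖ {x38}, so x IS a limit point.
Collecting: A' = {x35, x38}.
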